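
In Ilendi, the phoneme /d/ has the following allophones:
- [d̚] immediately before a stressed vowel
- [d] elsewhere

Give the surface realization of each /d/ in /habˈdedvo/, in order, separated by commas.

Occurrence 1 (position 4): immediately before a stressed vowel → [d̚].
Occurrence 2 (position 6): no conditioning environment matches → elsewhere allophone [d].

[d̚], [d]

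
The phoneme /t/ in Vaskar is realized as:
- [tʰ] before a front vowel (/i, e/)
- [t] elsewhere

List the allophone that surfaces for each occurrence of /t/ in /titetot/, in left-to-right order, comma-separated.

[tʰ], [tʰ], [t], [t]

Occurrence 1 (position 1): before a front vowel (/i, e/) → [tʰ].
Occurrence 2 (position 3): before a front vowel (/i, e/) → [tʰ].
Occurrence 3 (position 5): no conditioning environment matches → elsewhere allophone [t].
Occurrence 4 (position 7): no conditioning environment matches → elsewhere allophone [t].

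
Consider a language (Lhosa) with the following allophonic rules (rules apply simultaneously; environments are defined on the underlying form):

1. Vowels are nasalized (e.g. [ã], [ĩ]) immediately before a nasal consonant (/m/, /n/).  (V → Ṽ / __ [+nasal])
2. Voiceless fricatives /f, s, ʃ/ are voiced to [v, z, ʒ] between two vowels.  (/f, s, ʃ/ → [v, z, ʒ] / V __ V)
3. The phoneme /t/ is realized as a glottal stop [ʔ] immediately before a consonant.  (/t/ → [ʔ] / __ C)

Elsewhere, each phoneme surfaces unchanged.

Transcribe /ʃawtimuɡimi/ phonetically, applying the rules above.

[ʃawtĩmuɡĩmi]

/ʃ/ (word-initial) is in the target of rule 2 but the environment (between two vowels) is not met → [ʃ].
/a/ (between /ʃ/ and /w/) is in the target of rule 1 but the environment (before a nasal consonant) is not met → [a].
/w/ stays [w].
/t/ — between /w/ and /i/; rule 3 does not apply here → [t].
/i/ meets the environment for rule 1 (before a nasal consonant) → [ĩ].
/m/ (between /i/ and /u/) is unaffected → [m].
/u/ (between /m/ and /ɡ/) is in the target of rule 1 but the environment (before a nasal consonant) is not met → [u].
/ɡ/ — not in any rule's target class → [ɡ].
/i/ — between /ɡ/ and /m/, before a nasal consonant — surfaces as [ĩ] (rule 1).
/m/ (between /i/ and /i/): no rule targets it → [m].
/i/ (word-final): rule 1 targets it, but not before a nasal consonant → unchanged [i].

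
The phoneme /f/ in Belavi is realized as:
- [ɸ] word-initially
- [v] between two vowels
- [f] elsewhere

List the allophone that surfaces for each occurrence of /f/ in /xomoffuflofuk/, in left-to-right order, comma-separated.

Occurrence 1 (position 5): no conditioning environment matches → elsewhere allophone [f].
Occurrence 2 (position 6): no conditioning environment matches → elsewhere allophone [f].
Occurrence 3 (position 8): no conditioning environment matches → elsewhere allophone [f].
Occurrence 4 (position 11): between two vowels → [v].

[f], [f], [f], [v]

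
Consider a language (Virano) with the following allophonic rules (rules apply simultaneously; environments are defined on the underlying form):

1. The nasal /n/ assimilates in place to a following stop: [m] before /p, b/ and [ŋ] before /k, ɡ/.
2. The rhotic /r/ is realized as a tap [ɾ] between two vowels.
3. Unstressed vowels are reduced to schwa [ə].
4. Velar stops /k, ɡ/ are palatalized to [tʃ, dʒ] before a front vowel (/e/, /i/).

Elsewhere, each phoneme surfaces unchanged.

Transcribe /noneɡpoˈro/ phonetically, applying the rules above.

/n/ — word-initial; rule 1 does not apply here → [n].
Rule 3 applies to /o/ (between /n/ and /n/: in an unstressed syllable) → [ə].
/n/ (between /o/ and /e/) is in the target of rule 1 but the environment (before a labial or velar stop) is not met → [n].
/e/ — between /n/ and /ɡ/, in an unstressed syllable — surfaces as [ə] (rule 3).
/ɡ/ — between /e/ and /p/; rule 4 does not apply here → [ɡ].
/o/ (between /p/ and /r/): in an unstressed syllable, so rule 3 applies → [ə].
/r/ meets the environment for rule 2 (between two vowels) → [ɾ].
/o/ (word-final) fails the environment for rule 3, so it stays [o].

[nənəɡpəˈɾo]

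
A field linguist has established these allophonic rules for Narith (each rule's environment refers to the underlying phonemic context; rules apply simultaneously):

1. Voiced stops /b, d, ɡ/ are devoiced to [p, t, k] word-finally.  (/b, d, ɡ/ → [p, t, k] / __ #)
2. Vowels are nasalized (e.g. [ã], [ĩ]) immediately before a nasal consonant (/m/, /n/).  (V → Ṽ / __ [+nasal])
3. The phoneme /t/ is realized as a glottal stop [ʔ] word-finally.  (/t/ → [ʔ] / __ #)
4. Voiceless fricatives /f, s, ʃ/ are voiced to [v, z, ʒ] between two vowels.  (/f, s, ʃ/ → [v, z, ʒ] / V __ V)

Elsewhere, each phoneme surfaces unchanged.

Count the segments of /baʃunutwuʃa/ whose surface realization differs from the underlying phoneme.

Segments that undergo a rule: /ʃ/ → [ʒ] (rule 4); /u/ → [ũ] (rule 2); /ʃ/ → [ʒ] (rule 4).
All other segments surface unchanged.

3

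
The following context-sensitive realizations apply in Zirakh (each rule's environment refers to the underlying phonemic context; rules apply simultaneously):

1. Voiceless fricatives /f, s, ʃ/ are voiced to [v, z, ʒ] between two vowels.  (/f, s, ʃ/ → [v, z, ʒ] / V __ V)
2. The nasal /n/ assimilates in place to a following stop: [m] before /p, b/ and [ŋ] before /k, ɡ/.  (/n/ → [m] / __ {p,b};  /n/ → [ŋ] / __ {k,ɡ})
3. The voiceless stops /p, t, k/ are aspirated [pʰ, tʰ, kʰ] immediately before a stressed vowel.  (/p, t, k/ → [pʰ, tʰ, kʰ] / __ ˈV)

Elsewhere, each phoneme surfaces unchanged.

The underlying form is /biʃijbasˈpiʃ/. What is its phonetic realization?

[biʒijbasˈpʰiʃ]

/b/ — not in any rule's target class → [b].
/i/ (between /b/ and /ʃ/): no rule targets it → [i].
/ʃ/ (between /i/ and /i/) occurs between two vowels → [ʒ] by rule 1.
/i/ (between /ʃ/ and /j/) is unaffected → [i].
/j/ — not in any rule's target class → [j].
/b/ (between /j/ and /a/): no rule targets it → [b].
/a/ (between /b/ and /s/): no rule targets it → [a].
/s/ (between /a/ and /p/) is in the target of rule 1 but the environment (between two vowels) is not met → [s].
/p/ (between /s/ and /i/): immediately before a stressed vowel, so rule 3 applies → [pʰ].
/i/ (between /p/ and /ʃ/) is unaffected → [i].
/ʃ/ — word-final; rule 1 does not apply here → [ʃ].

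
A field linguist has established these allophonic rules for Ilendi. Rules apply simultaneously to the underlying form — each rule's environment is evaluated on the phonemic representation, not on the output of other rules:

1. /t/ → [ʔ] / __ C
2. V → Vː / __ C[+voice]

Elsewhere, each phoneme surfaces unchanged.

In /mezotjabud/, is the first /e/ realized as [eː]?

Yes

/e/ (between /m/ and /z/) occurs before a voiced consonant → [eː] by rule 2.
The actual realization is [eː], which matches [eː].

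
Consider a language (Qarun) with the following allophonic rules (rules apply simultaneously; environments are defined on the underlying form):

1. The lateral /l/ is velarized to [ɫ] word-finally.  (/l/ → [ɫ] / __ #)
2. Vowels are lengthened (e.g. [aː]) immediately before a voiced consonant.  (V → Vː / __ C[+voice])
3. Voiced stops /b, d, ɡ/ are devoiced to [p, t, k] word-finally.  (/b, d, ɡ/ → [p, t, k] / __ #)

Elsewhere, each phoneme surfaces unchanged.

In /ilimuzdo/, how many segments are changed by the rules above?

Segments that undergo a rule: /i/ → [iː] (rule 2); /i/ → [iː] (rule 2); /u/ → [uː] (rule 2).
All other segments surface unchanged.

3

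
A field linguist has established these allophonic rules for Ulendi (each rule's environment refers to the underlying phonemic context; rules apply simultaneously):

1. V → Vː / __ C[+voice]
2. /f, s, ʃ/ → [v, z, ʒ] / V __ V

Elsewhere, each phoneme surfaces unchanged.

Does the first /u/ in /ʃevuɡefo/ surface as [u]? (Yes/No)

No

/u/ meets the environment for rule 1 (before a voiced consonant) → [uː].
The actual realization is [uː], not [u].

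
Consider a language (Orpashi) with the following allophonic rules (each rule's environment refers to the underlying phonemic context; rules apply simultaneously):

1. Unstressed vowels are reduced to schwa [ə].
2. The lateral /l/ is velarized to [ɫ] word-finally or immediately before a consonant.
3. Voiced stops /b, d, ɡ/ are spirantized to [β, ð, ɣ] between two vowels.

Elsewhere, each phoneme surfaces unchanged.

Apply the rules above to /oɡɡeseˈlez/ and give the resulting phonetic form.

[əɡɡəsəˈlez]

/o/ — word-initial, in an unstressed syllable — surfaces as [ə] (rule 1).
/ɡ/ (between /o/ and /ɡ/) fails the environment for rule 3, so it stays [ɡ].
/ɡ/ (between /ɡ/ and /e/) is in the target of rule 3 but the environment (between two vowels) is not met → [ɡ].
/e/ — between /ɡ/ and /s/, in an unstressed syllable — surfaces as [ə] (rule 1).
Rule 1 applies to /e/ (between /s/ and /l/: in an unstressed syllable) → [ə].
/l/ (between /e/ and /e/): rule 2 targets it, but not word-finally or immediately before a consonant → unchanged [l].
/e/ — between /l/ and /z/; rule 1 does not apply here → [e].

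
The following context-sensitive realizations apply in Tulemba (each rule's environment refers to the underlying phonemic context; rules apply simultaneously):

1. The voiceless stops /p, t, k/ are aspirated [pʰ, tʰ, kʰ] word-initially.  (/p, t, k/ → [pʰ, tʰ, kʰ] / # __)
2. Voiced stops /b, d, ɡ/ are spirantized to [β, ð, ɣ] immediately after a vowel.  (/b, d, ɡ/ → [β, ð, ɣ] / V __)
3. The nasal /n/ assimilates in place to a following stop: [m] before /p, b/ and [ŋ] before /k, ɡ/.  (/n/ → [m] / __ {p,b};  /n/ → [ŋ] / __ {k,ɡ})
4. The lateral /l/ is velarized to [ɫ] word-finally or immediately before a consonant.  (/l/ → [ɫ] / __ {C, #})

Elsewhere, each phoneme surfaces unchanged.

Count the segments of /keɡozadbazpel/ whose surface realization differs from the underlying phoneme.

Segments that undergo a rule: /k/ → [kʰ] (rule 1); /ɡ/ → [ɣ] (rule 2); /d/ → [ð] (rule 2); /l/ → [ɫ] (rule 4).
All other segments surface unchanged.

4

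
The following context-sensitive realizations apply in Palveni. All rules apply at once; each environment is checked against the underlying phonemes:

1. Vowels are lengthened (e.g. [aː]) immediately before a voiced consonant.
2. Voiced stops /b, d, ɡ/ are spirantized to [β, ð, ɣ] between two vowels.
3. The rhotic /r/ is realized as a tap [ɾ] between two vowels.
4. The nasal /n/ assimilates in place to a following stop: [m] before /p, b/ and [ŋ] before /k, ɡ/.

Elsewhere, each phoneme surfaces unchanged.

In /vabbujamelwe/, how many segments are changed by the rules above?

Segments that undergo a rule: /a/ → [aː] (rule 1); /u/ → [uː] (rule 1); /a/ → [aː] (rule 1); /e/ → [eː] (rule 1).
All other segments surface unchanged.

4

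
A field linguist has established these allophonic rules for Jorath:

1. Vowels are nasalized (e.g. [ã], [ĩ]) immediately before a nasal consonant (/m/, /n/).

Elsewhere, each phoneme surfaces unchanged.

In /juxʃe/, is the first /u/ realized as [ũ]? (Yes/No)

No

/u/ (between /j/ and /x/) fails the environment for rule 1, so it stays [u].
The actual realization is [u], not [ũ].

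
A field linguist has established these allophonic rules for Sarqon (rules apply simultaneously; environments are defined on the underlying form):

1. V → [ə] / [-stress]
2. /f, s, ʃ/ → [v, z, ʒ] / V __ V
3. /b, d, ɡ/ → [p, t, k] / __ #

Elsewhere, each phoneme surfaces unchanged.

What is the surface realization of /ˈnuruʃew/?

[ˈnurəʒəw]

/n/ (word-initial): no rule targets it → [n].
/u/ (between /n/ and /r/) is in the target of rule 1 but the environment (in an unstressed syllable) is not met → [u].
/r/ — not in any rule's target class → [r].
/u/ (between /r/ and /ʃ/): in an unstressed syllable, so rule 1 applies → [ə].
/ʃ/ — between /u/ and /e/, between two vowels — surfaces as [ʒ] (rule 2).
/e/ — between /ʃ/ and /w/, in an unstressed syllable — surfaces as [ə] (rule 1).
/w/ — not in any rule's target class → [w].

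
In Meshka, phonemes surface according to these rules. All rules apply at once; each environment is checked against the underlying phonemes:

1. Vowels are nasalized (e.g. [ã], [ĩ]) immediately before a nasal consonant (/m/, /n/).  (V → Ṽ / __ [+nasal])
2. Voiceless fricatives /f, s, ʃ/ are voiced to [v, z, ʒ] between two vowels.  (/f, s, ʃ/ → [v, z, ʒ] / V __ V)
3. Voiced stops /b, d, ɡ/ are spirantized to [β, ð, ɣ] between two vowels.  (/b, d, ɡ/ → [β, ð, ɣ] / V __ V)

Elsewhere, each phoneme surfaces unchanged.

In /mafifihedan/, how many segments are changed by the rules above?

Segments that undergo a rule: /f/ → [v] (rule 2); /f/ → [v] (rule 2); /d/ → [ð] (rule 3); /a/ → [ã] (rule 1).
All other segments surface unchanged.

4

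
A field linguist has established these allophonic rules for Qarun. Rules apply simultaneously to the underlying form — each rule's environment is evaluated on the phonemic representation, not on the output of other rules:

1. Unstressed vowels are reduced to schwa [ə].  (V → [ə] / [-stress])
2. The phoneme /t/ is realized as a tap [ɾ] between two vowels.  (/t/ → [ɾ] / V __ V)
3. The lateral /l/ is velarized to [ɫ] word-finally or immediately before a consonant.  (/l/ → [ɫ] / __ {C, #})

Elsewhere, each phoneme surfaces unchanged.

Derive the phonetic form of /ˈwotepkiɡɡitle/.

/w/ — not in any rule's target class → [w].
/o/ (between /w/ and /t/) is in the target of rule 1 but the environment (in an unstressed syllable) is not met → [o].
/t/ — between /o/ and /e/, between two vowels — surfaces as [ɾ] (rule 2).
/e/ (between /t/ and /p/): in an unstressed syllable, so rule 1 applies → [ə].
/p/ (between /e/ and /k/): no rule targets it → [p].
/k/ — not in any rule's target class → [k].
/i/ (between /k/ and /ɡ/) occurs in an unstressed syllable → [ə] by rule 1.
/ɡ/ — not in any rule's target class → [ɡ].
/ɡ/ stays [ɡ].
/i/ — between /ɡ/ and /t/, in an unstressed syllable — surfaces as [ə] (rule 1).
/t/ (between /i/ and /l/): rule 2 targets it, but not between two vowels → unchanged [t].
/l/ (between /t/ and /e/) is in the target of rule 3 but the environment (word-finally or immediately before a consonant) is not met → [l].
/e/ meets the environment for rule 1 (in an unstressed syllable) → [ə].

[ˈwoɾəpkəɡɡətlə]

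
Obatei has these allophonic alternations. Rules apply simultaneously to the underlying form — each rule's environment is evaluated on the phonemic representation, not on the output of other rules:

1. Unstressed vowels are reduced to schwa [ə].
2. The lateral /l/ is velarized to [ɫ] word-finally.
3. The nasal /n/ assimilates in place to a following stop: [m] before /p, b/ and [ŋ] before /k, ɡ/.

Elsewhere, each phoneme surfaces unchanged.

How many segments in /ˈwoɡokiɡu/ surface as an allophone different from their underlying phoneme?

Segments that undergo a rule: /o/ → [ə] (rule 1); /i/ → [ə] (rule 1); /u/ → [ə] (rule 1).
All other segments surface unchanged.

3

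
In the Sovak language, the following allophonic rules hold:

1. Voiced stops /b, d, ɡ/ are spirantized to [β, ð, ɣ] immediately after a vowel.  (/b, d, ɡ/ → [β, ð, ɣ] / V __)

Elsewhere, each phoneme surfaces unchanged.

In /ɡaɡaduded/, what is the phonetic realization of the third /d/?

[ð]

/d/ (word-final) occurs immediately after a vowel → [ð] by rule 1.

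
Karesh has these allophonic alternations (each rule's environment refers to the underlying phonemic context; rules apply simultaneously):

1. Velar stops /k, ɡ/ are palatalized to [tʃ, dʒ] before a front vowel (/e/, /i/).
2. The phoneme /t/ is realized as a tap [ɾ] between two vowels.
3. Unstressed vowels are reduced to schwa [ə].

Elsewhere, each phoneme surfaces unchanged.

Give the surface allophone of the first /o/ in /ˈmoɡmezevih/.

/o/ (between /m/ and /ɡ/): rule 3 targets it, but not in an unstressed syllable → unchanged [o].

[o]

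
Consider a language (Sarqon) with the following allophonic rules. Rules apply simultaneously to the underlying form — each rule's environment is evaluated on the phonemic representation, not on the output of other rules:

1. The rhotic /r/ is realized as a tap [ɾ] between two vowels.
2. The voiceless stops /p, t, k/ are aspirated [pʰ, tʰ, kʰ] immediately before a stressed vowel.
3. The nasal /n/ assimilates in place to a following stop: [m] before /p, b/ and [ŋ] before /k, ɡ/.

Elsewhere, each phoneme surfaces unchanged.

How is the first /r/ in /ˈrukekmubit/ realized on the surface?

/r/ (word-initial) fails the environment for rule 1, so it stays [r].

[r]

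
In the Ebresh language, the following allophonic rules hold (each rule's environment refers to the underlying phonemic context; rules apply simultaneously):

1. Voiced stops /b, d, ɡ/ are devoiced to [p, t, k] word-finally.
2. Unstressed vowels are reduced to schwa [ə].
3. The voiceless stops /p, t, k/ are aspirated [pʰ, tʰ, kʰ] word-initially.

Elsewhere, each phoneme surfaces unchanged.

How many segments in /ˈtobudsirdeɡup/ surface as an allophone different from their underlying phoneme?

Segments that undergo a rule: /t/ → [tʰ] (rule 3); /u/ → [ə] (rule 2); /i/ → [ə] (rule 2); /e/ → [ə] (rule 2); /u/ → [ə] (rule 2).
All other segments surface unchanged.

5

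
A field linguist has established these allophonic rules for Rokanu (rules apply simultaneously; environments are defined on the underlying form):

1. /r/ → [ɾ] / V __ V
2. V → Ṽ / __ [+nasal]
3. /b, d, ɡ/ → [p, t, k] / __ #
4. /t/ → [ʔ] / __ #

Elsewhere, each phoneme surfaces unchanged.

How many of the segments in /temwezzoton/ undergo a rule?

Segments that undergo a rule: /e/ → [ẽ] (rule 2); /o/ → [õ] (rule 2).
All other segments surface unchanged.

2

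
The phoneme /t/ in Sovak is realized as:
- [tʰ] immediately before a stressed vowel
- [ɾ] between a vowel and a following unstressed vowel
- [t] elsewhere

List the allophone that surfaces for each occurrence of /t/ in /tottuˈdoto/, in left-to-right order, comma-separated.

[t], [t], [t], [ɾ]

Occurrence 1 (position 1): no conditioning environment matches → elsewhere allophone [t].
Occurrence 2 (position 3): no conditioning environment matches → elsewhere allophone [t].
Occurrence 3 (position 4): no conditioning environment matches → elsewhere allophone [t].
Occurrence 4 (position 8): between a vowel and an unstressed vowel → [ɾ].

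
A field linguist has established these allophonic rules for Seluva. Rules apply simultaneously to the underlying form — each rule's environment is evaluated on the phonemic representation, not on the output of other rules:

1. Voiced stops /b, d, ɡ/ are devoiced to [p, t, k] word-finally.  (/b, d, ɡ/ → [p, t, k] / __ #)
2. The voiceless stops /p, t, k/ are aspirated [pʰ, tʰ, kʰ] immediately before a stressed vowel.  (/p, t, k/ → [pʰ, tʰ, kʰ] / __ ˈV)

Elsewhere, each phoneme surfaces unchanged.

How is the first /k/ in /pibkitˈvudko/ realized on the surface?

[k]

/k/ (between /b/ and /i/) is in the target of rule 2 but the environment (immediately before a stressed vowel) is not met → [k].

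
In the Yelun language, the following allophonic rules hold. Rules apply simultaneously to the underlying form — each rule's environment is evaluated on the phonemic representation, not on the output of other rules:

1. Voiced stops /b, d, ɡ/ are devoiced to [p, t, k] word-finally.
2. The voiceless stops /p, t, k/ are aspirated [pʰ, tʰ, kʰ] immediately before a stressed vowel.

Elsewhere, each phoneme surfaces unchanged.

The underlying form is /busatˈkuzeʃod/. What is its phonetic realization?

/b/ (word-initial) fails the environment for rule 1, so it stays [b].
/u/ — not in any rule's target class → [u].
/s/ — not in any rule's target class → [s].
/a/ (between /s/ and /t/) is unaffected → [a].
/t/ (between /a/ and /k/) is in the target of rule 2 but the environment (immediately before a stressed vowel) is not met → [t].
/k/ — between /t/ and /u/, immediately before a stressed vowel — surfaces as [kʰ] (rule 2).
/u/ (between /k/ and /z/) is unaffected → [u].
/z/ — not in any rule's target class → [z].
/e/ — not in any rule's target class → [e].
/ʃ/ (between /e/ and /o/) is unaffected → [ʃ].
/o/ (between /ʃ/ and /d/): no rule targets it → [o].
Rule 1 applies to /d/ (word-final: word-finally) → [t].

[busatˈkʰuzeʃot]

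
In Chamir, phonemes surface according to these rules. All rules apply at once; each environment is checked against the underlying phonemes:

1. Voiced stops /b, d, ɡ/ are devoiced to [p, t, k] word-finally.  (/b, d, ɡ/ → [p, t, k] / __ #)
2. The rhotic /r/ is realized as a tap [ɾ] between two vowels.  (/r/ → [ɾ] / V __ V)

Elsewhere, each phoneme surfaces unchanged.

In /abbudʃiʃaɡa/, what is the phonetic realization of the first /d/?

/d/ — between /u/ and /ʃ/; rule 1 does not apply here → [d].

[d]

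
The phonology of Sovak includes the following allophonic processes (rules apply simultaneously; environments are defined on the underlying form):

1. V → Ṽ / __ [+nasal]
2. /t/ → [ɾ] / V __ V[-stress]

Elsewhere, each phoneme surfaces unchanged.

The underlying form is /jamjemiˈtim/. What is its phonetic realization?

/j/ (word-initial) is unaffected → [j].
/a/ — between /j/ and /m/, before a nasal consonant — surfaces as [ã] (rule 1).
/m/ (between /a/ and /j/): no rule targets it → [m].
/j/ (between /m/ and /e/) is unaffected → [j].
/e/ — between /j/ and /m/, before a nasal consonant — surfaces as [ẽ] (rule 1).
/m/ (between /e/ and /i/): no rule targets it → [m].
/i/ (between /m/ and /t/) fails the environment for rule 1, so it stays [i].
/t/ — between /i/ and /i/; rule 2 does not apply here → [t].
/i/ meets the environment for rule 1 (before a nasal consonant) → [ĩ].
/m/ (word-final): no rule targets it → [m].

[jãmjẽmiˈtĩm]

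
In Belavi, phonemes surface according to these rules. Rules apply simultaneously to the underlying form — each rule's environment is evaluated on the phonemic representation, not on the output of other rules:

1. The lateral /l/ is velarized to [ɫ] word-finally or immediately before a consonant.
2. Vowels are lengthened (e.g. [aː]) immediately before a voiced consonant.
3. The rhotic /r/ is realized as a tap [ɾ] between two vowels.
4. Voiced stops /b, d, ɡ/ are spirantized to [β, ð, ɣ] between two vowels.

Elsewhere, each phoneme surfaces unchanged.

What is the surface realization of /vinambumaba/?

[viːnaːmbuːmaːβa]

/v/ — not in any rule's target class → [v].
/i/ (between /v/ and /n/): before a voiced consonant, so rule 2 applies → [iː].
/n/ (between /i/ and /a/): no rule targets it → [n].
Rule 2 applies to /a/ (between /n/ and /m/: before a voiced consonant) → [aː].
/m/ (between /a/ and /b/) is unaffected → [m].
/b/ (between /m/ and /u/) is in the target of rule 4 but the environment (between two vowels) is not met → [b].
/u/ (between /b/ and /m/): before a voiced consonant, so rule 2 applies → [uː].
/m/ — not in any rule's target class → [m].
/a/ — between /m/ and /b/, before a voiced consonant — surfaces as [aː] (rule 2).
/b/ (between /a/ and /a/) occurs between two vowels → [β] by rule 4.
/a/ (word-final) fails the environment for rule 2, so it stays [a].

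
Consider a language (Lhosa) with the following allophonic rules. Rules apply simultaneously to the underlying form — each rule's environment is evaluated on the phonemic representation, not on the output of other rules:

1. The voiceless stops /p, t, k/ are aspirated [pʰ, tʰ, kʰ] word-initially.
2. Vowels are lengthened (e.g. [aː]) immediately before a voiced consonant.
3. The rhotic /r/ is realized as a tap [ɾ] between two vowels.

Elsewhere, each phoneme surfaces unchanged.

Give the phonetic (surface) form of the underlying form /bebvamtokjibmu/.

[beːbvaːmtokjiːbmu]

Rule 2 applies to /e/ (between /b/ and /b/: before a voiced consonant) → [eː].
/a/ (between /v/ and /m/) occurs before a voiced consonant → [aː] by rule 2.
/t/ (between /m/ and /o/): rule 1 targets it, but not word-initially → unchanged [t].
/o/ (between /t/ and /k/) is in the target of rule 2 but the environment (before a voiced consonant) is not met → [o].
/k/ (between /o/ and /j/): rule 1 targets it, but not word-initially → unchanged [k].
/i/ (between /j/ and /b/) occurs before a voiced consonant → [iː] by rule 2.
/u/ (word-final) fails the environment for rule 2, so it stays [u].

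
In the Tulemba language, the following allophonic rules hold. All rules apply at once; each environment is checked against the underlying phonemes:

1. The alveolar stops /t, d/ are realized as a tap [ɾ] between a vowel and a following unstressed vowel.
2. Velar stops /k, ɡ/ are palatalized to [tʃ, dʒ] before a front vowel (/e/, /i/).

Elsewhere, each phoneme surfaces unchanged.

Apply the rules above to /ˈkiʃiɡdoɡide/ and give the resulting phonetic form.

[ˈtʃiʃiɡdodʒiɾe]

Rule 2 applies to /k/ (word-initial: before a front vowel) → [tʃ].
/i/ (between /k/ and /ʃ/) is unaffected → [i].
/ʃ/ (between /i/ and /i/) is unaffected → [ʃ].
/i/ (between /ʃ/ and /ɡ/) is unaffected → [i].
/ɡ/ (between /i/ and /d/) fails the environment for rule 2, so it stays [ɡ].
/d/ (between /ɡ/ and /o/): rule 1 targets it, but not between a vowel and a following unstressed vowel → unchanged [d].
/o/ (between /d/ and /ɡ/) is unaffected → [o].
/ɡ/ (between /o/ and /i/) occurs before a front vowel → [dʒ] by rule 2.
/i/ (between /ɡ/ and /d/) is unaffected → [i].
/d/ (between /i/ and /e/) occurs between a vowel and a following unstressed vowel → [ɾ] by rule 1.
/e/ (word-final): no rule targets it → [e].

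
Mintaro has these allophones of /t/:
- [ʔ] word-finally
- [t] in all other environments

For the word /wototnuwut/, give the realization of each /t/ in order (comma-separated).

Occurrence 1 (position 3): no conditioning environment matches → elsewhere allophone [t].
Occurrence 2 (position 5): no conditioning environment matches → elsewhere allophone [t].
Occurrence 3 (position 10): word-finally → [ʔ].

[t], [t], [ʔ]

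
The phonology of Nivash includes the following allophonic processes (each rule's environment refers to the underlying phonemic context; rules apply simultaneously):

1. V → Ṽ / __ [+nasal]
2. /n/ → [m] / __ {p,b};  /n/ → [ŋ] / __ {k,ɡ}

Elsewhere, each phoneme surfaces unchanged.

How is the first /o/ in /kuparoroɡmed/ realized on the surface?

[o]

/o/ (between /r/ and /r/): rule 1 targets it, but not before a nasal consonant → unchanged [o].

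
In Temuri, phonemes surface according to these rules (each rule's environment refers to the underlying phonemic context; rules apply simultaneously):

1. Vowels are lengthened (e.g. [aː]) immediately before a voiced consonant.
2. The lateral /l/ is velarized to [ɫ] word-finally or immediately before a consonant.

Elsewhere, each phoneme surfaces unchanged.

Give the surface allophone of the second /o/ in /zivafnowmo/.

/o/ — word-final; rule 1 does not apply here → [o].

[o]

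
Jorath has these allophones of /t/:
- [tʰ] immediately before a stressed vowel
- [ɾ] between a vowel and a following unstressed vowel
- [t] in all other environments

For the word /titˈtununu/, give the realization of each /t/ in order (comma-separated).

[t], [t], [tʰ]

Occurrence 1 (position 1): no conditioning environment matches → elsewhere allophone [t].
Occurrence 2 (position 3): no conditioning environment matches → elsewhere allophone [t].
Occurrence 3 (position 4): immediately before a stressed vowel → [tʰ].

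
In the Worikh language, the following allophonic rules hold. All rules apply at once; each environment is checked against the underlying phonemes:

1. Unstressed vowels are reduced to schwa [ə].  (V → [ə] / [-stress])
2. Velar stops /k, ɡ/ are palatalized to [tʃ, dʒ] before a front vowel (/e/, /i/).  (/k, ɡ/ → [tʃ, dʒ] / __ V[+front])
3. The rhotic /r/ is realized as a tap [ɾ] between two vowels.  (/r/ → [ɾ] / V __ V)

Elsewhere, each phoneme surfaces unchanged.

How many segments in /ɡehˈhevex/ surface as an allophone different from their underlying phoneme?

Segments that undergo a rule: /ɡ/ → [dʒ] (rule 2); /e/ → [ə] (rule 1); /e/ → [ə] (rule 1).
All other segments surface unchanged.

3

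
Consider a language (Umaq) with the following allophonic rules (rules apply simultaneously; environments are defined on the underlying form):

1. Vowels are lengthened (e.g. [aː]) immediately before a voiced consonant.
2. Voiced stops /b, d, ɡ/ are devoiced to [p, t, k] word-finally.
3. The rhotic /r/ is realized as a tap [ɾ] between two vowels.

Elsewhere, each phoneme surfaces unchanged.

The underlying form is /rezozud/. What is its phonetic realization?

/r/ (word-initial) is in the target of rule 3 but the environment (between two vowels) is not met → [r].
/e/ — between /r/ and /z/, before a voiced consonant — surfaces as [eː] (rule 1).
/z/ — not in any rule's target class → [z].
/o/ (between /z/ and /z/): before a voiced consonant, so rule 1 applies → [oː].
/z/ (between /o/ and /u/) is unaffected → [z].
/u/ meets the environment for rule 1 (before a voiced consonant) → [uː].
Rule 2 applies to /d/ (word-final: word-finally) → [t].

[reːzoːzuːt]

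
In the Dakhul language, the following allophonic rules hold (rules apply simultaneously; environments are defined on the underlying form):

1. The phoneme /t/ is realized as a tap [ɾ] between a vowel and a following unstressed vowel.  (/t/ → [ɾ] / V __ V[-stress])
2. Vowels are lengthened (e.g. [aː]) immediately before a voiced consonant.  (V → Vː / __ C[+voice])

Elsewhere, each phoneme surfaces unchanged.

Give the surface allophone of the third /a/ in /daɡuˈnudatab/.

/a/ (between /t/ and /b/) occurs before a voiced consonant → [aː] by rule 2.

[aː]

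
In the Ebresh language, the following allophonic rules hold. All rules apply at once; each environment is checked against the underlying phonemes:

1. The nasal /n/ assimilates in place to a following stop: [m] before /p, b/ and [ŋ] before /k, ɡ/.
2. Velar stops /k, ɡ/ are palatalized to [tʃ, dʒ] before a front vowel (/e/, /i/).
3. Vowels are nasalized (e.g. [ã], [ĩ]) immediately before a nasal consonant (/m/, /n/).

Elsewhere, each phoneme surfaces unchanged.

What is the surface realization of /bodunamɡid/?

/o/ (between /b/ and /d/): rule 3 targets it, but not before a nasal consonant → unchanged [o].
Rule 3 applies to /u/ (between /d/ and /n/: before a nasal consonant) → [ũ].
/n/ (between /u/ and /a/): rule 1 targets it, but not before a labial or velar stop → unchanged [n].
/a/ meets the environment for rule 3 (before a nasal consonant) → [ã].
/ɡ/ — between /m/ and /i/, before a front vowel — surfaces as [dʒ] (rule 2).
/i/ (between /ɡ/ and /d/): rule 3 targets it, but not before a nasal consonant → unchanged [i].

[bodũnãmdʒid]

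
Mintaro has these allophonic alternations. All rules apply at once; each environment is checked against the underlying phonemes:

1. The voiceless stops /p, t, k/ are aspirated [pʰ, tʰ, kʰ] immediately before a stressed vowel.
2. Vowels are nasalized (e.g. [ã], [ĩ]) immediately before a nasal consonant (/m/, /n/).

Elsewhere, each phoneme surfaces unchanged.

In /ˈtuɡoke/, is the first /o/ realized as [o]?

Yes

/o/ — between /ɡ/ and /k/; rule 2 does not apply here → [o].
The actual realization is [o], which matches [o].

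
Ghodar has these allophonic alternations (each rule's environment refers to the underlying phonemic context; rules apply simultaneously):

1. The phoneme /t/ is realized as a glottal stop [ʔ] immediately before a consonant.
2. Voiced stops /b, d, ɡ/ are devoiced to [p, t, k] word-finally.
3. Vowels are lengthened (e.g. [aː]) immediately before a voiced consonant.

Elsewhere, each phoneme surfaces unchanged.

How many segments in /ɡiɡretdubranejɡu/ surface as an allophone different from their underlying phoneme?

5

Segments that undergo a rule: /i/ → [iː] (rule 3); /t/ → [ʔ] (rule 1); /u/ → [uː] (rule 3); /a/ → [aː] (rule 3); /e/ → [eː] (rule 3).
All other segments surface unchanged.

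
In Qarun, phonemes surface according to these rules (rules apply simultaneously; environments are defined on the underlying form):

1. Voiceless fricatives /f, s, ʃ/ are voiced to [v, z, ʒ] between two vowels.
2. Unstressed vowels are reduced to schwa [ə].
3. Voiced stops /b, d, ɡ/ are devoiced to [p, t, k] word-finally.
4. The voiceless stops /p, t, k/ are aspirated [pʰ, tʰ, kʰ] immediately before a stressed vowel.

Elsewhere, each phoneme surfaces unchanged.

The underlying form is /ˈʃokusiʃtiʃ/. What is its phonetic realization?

[ˈʃokəzəʃtəʃ]

/ʃ/ (word-initial): rule 1 targets it, but not between two vowels → unchanged [ʃ].
/o/ (between /ʃ/ and /k/) is in the target of rule 2 but the environment (in an unstressed syllable) is not met → [o].
/k/ (between /o/ and /u/) is in the target of rule 4 but the environment (immediately before a stressed vowel) is not met → [k].
/u/ — between /k/ and /s/, in an unstressed syllable — surfaces as [ə] (rule 2).
Rule 1 applies to /s/ (between /u/ and /i/: between two vowels) → [z].
/i/ (between /s/ and /ʃ/): in an unstressed syllable, so rule 2 applies → [ə].
/ʃ/ (between /i/ and /t/) is in the target of rule 1 but the environment (between two vowels) is not met → [ʃ].
/t/ (between /ʃ/ and /i/) fails the environment for rule 4, so it stays [t].
/i/ (between /t/ and /ʃ/) occurs in an unstressed syllable → [ə] by rule 2.
/ʃ/ — word-final; rule 1 does not apply here → [ʃ].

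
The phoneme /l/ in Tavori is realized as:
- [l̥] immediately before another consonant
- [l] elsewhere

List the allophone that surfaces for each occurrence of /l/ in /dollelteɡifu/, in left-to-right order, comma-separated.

[l̥], [l], [l̥]

Occurrence 1 (position 3): immediately before another consonant → [l̥].
Occurrence 2 (position 4): no conditioning environment matches → elsewhere allophone [l].
Occurrence 3 (position 6): immediately before another consonant → [l̥].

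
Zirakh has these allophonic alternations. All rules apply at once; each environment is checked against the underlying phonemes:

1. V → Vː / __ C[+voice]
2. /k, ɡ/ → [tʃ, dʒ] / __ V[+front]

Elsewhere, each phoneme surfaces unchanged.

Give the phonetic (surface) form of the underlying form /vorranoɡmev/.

[voːrraːnoːɡmeːv]

/v/ (word-initial): no rule targets it → [v].
/o/ (between /v/ and /r/): before a voiced consonant, so rule 1 applies → [oː].
/r/ — not in any rule's target class → [r].
/r/ — not in any rule's target class → [r].
/a/ — between /r/ and /n/, before a voiced consonant — surfaces as [aː] (rule 1).
/n/ (between /a/ and /o/) is unaffected → [n].
/o/ meets the environment for rule 1 (before a voiced consonant) → [oː].
/ɡ/ — between /o/ and /m/; rule 2 does not apply here → [ɡ].
/m/ (between /ɡ/ and /e/): no rule targets it → [m].
/e/ — between /m/ and /v/, before a voiced consonant — surfaces as [eː] (rule 1).
/v/ stays [v].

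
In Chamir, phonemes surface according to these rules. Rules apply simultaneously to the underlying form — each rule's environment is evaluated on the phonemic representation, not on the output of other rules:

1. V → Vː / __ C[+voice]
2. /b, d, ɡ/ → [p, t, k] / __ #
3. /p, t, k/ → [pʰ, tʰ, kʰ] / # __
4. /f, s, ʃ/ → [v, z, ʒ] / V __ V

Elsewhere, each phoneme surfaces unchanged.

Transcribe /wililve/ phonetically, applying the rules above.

/w/ (word-initial): no rule targets it → [w].
/i/ (between /w/ and /l/) occurs before a voiced consonant → [iː] by rule 1.
/l/ (between /i/ and /i/): no rule targets it → [l].
/i/ — between /l/ and /l/, before a voiced consonant — surfaces as [iː] (rule 1).
/l/ (between /i/ and /v/): no rule targets it → [l].
/v/ (between /l/ and /e/): no rule targets it → [v].
/e/ (word-final) is in the target of rule 1 but the environment (before a voiced consonant) is not met → [e].

[wiːliːlve]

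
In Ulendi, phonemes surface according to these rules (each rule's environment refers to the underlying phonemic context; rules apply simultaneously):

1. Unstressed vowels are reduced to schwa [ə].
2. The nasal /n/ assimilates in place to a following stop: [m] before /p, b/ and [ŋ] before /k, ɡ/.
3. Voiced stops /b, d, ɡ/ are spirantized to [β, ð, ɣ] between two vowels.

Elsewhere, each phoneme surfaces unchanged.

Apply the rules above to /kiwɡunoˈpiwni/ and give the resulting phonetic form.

Rule 1 applies to /i/ (between /k/ and /w/: in an unstressed syllable) → [ə].
/ɡ/ (between /w/ and /u/) is in the target of rule 3 but the environment (between two vowels) is not met → [ɡ].
Rule 1 applies to /u/ (between /ɡ/ and /n/: in an unstressed syllable) → [ə].
/n/ (between /u/ and /o/) is in the target of rule 2 but the environment (before a labial or velar stop) is not met → [n].
/o/ (between /n/ and /p/): in an unstressed syllable, so rule 1 applies → [ə].
/i/ (between /p/ and /w/) fails the environment for rule 1, so it stays [i].
/n/ (between /w/ and /i/): rule 2 targets it, but not before a labial or velar stop → unchanged [n].
/i/ meets the environment for rule 1 (in an unstressed syllable) → [ə].

[kəwɡənəˈpiwnə]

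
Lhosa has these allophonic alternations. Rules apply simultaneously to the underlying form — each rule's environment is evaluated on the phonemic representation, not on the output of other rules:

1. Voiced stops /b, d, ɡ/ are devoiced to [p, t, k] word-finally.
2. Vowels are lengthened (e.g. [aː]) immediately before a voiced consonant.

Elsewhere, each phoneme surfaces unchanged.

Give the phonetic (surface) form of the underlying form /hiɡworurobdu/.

[hiːɡwoːruːroːbdu]

/h/ stays [h].
/i/ (between /h/ and /ɡ/) occurs before a voiced consonant → [iː] by rule 2.
/ɡ/ (between /i/ and /w/) fails the environment for rule 1, so it stays [ɡ].
/w/ (between /ɡ/ and /o/): no rule targets it → [w].
/o/ — between /w/ and /r/, before a voiced consonant — surfaces as [oː] (rule 2).
/r/ (between /o/ and /u/): no rule targets it → [r].
/u/ (between /r/ and /r/) occurs before a voiced consonant → [uː] by rule 2.
/r/ (between /u/ and /o/): no rule targets it → [r].
Rule 2 applies to /o/ (between /r/ and /b/: before a voiced consonant) → [oː].
/b/ (between /o/ and /d/): rule 1 targets it, but not word-finally → unchanged [b].
/d/ (between /b/ and /u/) is in the target of rule 1 but the environment (word-finally) is not met → [d].
/u/ (word-final) is in the target of rule 2 but the environment (before a voiced consonant) is not met → [u].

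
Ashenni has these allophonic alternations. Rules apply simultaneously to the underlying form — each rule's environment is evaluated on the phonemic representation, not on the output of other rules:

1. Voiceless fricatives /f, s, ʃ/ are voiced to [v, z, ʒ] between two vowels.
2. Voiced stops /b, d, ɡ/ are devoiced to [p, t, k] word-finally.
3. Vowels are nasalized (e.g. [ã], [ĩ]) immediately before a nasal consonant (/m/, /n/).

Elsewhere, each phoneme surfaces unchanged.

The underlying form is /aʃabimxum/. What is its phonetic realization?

[aʒabĩmxũm]

/a/ (word-initial) fails the environment for rule 3, so it stays [a].
/ʃ/ (between /a/ and /a/): between two vowels, so rule 1 applies → [ʒ].
/a/ — between /ʃ/ and /b/; rule 3 does not apply here → [a].
/b/ (between /a/ and /i/) fails the environment for rule 2, so it stays [b].
/i/ — between /b/ and /m/, before a nasal consonant — surfaces as [ĩ] (rule 3).
/m/ — not in any rule's target class → [m].
/x/ stays [x].
Rule 3 applies to /u/ (between /x/ and /m/: before a nasal consonant) → [ũ].
/m/ (word-final) is unaffected → [m].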